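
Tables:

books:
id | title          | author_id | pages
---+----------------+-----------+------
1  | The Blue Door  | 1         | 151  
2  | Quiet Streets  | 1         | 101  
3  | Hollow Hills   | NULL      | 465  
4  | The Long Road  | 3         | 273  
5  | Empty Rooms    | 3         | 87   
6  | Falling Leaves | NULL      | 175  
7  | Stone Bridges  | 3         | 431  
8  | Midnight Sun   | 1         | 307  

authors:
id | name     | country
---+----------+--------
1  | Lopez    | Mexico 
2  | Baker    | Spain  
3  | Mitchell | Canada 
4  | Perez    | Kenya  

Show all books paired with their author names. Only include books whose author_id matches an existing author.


INNER JOIN keeps only books rows whose author_id matches an id in authors. Walk through each book:
  - book 1 (The Blue Door): author_id=1 -> matches Lopez
  - book 2 (Quiet Streets): author_id=1 -> matches Lopez
  - book 3 (Hollow Hills): author_id=NULL, no match -> dropped
  - book 4 (The Long Road): author_id=3 -> matches Mitchell
  - book 5 (Empty Rooms): author_id=3 -> matches Mitchell
  - book 6 (Falling Leaves): author_id=NULL, no match -> dropped
  - book 7 (Stone Bridges): author_id=3 -> matches Mitchell
  - book 8 (Midnight Sun): author_id=1 -> matches Lopez
So 2 of 8 rows are dropped.

SQL:
SELECT a.title, b.name AS author
FROM books a
INNER JOIN authors b ON a.author_id = b.id

Result:
title         | author  
--------------+---------
The Blue Door | Lopez   
Quiet Streets | Lopez   
The Long Road | Mitchell
Empty Rooms   | Mitchell
Stone Bridges | Mitchell
Midnight Sun  | Lopez   


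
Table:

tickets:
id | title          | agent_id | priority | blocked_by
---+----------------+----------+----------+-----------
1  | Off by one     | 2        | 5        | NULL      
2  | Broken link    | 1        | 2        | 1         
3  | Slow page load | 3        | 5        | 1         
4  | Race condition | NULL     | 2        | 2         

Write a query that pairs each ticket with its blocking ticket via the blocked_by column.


This is a self-join: tickets is joined to a second copy of itself, matching each row's blocked_by to another row's id. Use LEFT JOIN so rows with blocked_by=NULL are kept.
  - ticket 1 (Off by one): blocked_by=NULL -> NULL
  - ticket 2 (Broken link): blocked_by=1 -> Off by one
  - ticket 3 (Slow page load): blocked_by=1 -> Off by one
  - ticket 4 (Race condition): blocked_by=2 -> Broken link

SQL:
SELECT a.title AS item, b.title AS blocked_by
FROM tickets a
LEFT JOIN tickets b ON a.blocked_by = b.id

Result:
item           | blocked_by 
---------------+------------
Off by one     | NULL       
Broken link    | Off by one 
Slow page load | Off by one 
Race condition | Broken link


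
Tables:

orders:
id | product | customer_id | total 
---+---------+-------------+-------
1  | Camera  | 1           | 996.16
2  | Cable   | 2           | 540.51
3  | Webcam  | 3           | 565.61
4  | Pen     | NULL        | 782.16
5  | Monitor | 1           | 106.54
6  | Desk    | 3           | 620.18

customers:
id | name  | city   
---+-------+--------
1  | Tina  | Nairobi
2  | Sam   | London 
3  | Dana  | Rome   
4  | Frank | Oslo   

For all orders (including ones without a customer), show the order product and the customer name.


LEFT JOIN keeps every row from orders (the left table); where customer_id has no match in customers, the customer columns become NULL. Walk through each order:
  - order 1 (Camera): customer_id=1 -> matches Tina
  - order 2 (Cable): customer_id=2 -> matches Sam
  - order 3 (Webcam): customer_id=3 -> matches Dana
  - order 4 (Pen): customer_id=NULL, no match -> kept with NULL
  - order 5 (Monitor): customer_id=1 -> matches Tina
  - order 6 (Desk): customer_id=3 -> matches Dana
All 6 rows appear; 1 has NULL customer.

SQL:
SELECT a.product, b.name AS customer
FROM orders a
LEFT JOIN customers b ON a.customer_id = b.id

Result:
product | customer
--------+---------
Camera  | Tina    
Cable   | Sam     
Webcam  | Dana    
Pen     | NULL    
Monitor | Tina    
Desk    | Dana    


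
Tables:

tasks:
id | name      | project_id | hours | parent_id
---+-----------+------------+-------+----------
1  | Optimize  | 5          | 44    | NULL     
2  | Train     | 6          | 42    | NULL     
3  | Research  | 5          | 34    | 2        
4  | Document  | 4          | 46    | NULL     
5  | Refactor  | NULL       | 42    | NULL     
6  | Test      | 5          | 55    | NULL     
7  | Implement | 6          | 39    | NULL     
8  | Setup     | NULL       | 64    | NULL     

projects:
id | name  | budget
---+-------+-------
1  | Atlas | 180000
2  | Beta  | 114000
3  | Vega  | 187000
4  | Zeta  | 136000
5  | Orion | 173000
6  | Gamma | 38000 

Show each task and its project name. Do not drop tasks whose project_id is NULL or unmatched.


LEFT JOIN keeps every row from tasks (the left table); where project_id has no match in projects, the project columns become NULL. Walk through each task:
  - task 1 (Optimize): project_id=5 -> matches Orion
  - task 2 (Train): project_id=6 -> matches Gamma
  - task 3 (Research): project_id=5 -> matches Orion
  - task 4 (Document): project_id=4 -> matches Zeta
  - task 5 (Refactor): project_id=NULL, no match -> kept with NULL
  - task 6 (Test): project_id=5 -> matches Orion
  - task 7 (Implement): project_id=6 -> matches Gamma
  - task 8 (Setup): project_id=NULL, no match -> kept with NULL
All 8 rows appear; 2 have NULL project.

SQL:
SELECT a.name, b.name AS project
FROM tasks a
LEFT JOIN projects b ON a.project_id = b.id

Result:
name      | project
----------+--------
Optimize  | Orion  
Train     | Gamma  
Research  | Orion  
Document  | Zeta   
Refactor  | NULL   
Test      | Orion  
Implement | Gamma  
Setup     | NULL   


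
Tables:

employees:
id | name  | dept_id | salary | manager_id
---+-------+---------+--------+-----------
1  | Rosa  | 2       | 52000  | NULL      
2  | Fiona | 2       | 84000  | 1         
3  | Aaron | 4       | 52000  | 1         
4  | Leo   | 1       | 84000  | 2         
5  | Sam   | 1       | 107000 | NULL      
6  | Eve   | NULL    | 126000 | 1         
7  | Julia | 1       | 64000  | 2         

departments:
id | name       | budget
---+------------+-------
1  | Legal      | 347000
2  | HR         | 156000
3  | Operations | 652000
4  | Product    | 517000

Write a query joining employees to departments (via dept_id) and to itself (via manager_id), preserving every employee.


Two LEFT JOINs from the same base table employees: one to departments via dept_id, one to employees itself via manager_id. Both are LEFT so every employee is preserved.
Match against departments:
  - employee 1 (Rosa): dept_id=2 -> matches HR
  - employee 2 (Fiona): dept_id=2 -> matches HR
  - employee 3 (Aaron): dept_id=4 -> matches Product
  - employee 4 (Leo): dept_id=1 -> matches Legal
  - employee 5 (Sam): dept_id=1 -> matches Legal
  - employee 6 (Eve): dept_id=NULL, no match -> kept with NULL
  - employee 7 (Julia): dept_id=1 -> matches Legal
Match against employees (self):
  - employee 1 (Rosa): manager_id=NULL -> NULL
  - employee 2 (Fiona): manager_id=1 -> Rosa
  - employee 3 (Aaron): manager_id=1 -> Rosa
  - employee 4 (Leo): manager_id=2 -> Fiona
  - employee 5 (Sam): manager_id=NULL -> NULL
  - employee 6 (Eve): manager_id=1 -> Rosa
  - employee 7 (Julia): manager_id=2 -> Fiona

SQL:
SELECT a.name, b.name AS department, c.name AS manager
FROM employees a
LEFT JOIN departments b ON a.dept_id = b.id
LEFT JOIN employees c ON a.manager_id = c.id

Result:
name  | department | manager
------+------------+--------
Rosa  | HR         | NULL   
Fiona | HR         | Rosa   
Aaron | Product    | Rosa   
Leo   | Legal      | Fiona  
Sam   | Legal      | NULL   
Eve   | NULL       | Rosa   
Julia | Legal      | Fiona  


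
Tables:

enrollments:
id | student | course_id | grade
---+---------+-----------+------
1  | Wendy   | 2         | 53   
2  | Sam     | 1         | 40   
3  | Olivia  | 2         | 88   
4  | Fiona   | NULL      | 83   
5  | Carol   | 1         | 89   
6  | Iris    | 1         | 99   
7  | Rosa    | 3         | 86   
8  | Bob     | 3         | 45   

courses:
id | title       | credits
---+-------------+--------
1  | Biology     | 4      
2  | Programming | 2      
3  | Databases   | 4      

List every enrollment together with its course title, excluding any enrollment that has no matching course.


INNER JOIN keeps only enrollments rows whose course_id matches an id in courses. Walk through each enrollment:
  - enrollment 1 (Wendy): course_id=2 -> matches Programming
  - enrollment 2 (Sam): course_id=1 -> matches Biology
  - enrollment 3 (Olivia): course_id=2 -> matches Programming
  - enrollment 4 (Fiona): course_id=NULL, no match -> dropped
  - enrollment 5 (Carol): course_id=1 -> matches Biology
  - enrollment 6 (Iris): course_id=1 -> matches Biology
  - enrollment 7 (Rosa): course_id=3 -> matches Databases
  - enrollment 8 (Bob): course_id=3 -> matches Databases
So 1 of 8 rows is dropped.

SQL:
SELECT a.student, b.title AS course
FROM enrollments a
INNER JOIN courses b ON a.course_id = b.id

Result:
student | course     
--------+------------
Wendy   | Programming
Sam     | Biology    
Olivia  | Programming
Carol   | Biology    
Iris    | Biology    
Rosa    | Databases  
Bob     | Databases  


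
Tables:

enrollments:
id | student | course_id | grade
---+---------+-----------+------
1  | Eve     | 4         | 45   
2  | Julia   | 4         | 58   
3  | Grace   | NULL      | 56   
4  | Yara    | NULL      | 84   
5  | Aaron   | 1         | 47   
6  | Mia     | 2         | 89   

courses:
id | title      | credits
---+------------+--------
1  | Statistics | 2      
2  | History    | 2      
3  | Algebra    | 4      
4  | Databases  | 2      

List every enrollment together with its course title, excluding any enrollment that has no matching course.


INNER JOIN keeps only enrollments rows whose course_id matches an id in courses. Walk through each enrollment:
  - enrollment 1 (Eve): course_id=4 -> matches Databases
  - enrollment 2 (Julia): course_id=4 -> matches Databases
  - enrollment 3 (Grace): course_id=NULL, no match -> dropped
  - enrollment 4 (Yara): course_id=NULL, no match -> dropped
  - enrollment 5 (Aaron): course_id=1 -> matches Statistics
  - enrollment 6 (Mia): course_id=2 -> matches History
So 2 of 6 rows are dropped.

SQL:
SELECT a.student, b.title AS course
FROM enrollments a
INNER JOIN courses b ON a.course_id = b.id

Result:
student | course    
--------+-----------
Eve     | Databases 
Julia   | Databases 
Aaron   | Statistics
Mia     | History   


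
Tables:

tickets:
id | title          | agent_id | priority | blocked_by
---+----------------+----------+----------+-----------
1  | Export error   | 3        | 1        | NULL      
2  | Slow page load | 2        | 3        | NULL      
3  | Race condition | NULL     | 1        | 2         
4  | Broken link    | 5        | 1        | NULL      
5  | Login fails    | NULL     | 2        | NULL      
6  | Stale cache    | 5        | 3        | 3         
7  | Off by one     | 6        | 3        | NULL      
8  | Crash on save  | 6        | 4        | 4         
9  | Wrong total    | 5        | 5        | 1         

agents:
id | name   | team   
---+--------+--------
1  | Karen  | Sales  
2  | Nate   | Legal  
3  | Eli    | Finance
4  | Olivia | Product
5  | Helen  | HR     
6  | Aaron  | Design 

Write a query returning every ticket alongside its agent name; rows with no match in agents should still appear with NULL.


LEFT JOIN keeps every row from tickets (the left table); where agent_id has no match in agents, the agent columns become NULL. Walk through each ticket:
  - ticket 1 (Export error): agent_id=3 -> matches Eli
  - ticket 2 (Slow page load): agent_id=2 -> matches Nate
  - ticket 3 (Race condition): agent_id=NULL, no match -> kept with NULL
  - ticket 4 (Broken link): agent_id=5 -> matches Helen
  - ticket 5 (Login fails): agent_id=NULL, no match -> kept with NULL
  - ticket 6 (Stale cache): agent_id=5 -> matches Helen
  - ticket 7 (Off by one): agent_id=6 -> matches Aaron
  - ticket 8 (Crash on save): agent_id=6 -> matches Aaron
  - ticket 9 (Wrong total): agent_id=5 -> matches Helen
All 9 rows appear; 2 have NULL agent.

SQL:
SELECT a.title, b.name AS agent
FROM tickets a
LEFT JOIN agents b ON a.agent_id = b.id

Result:
title          | agent
---------------+------
Export error   | Eli  
Slow page load | Nate 
Race condition | NULL 
Broken link    | Helen
Login fails    | NULL 
Stale cache    | Helen
Off by one     | Aaron
Crash on save  | Aaron
Wrong total    | Helen


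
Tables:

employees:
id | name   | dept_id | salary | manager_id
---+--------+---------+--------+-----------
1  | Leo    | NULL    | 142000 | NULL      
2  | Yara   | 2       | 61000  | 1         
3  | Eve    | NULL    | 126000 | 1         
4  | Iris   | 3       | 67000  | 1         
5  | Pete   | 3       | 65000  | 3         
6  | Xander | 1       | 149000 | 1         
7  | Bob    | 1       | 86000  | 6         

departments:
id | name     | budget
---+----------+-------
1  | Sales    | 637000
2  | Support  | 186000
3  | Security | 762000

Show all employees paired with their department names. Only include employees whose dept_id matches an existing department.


INNER JOIN keeps only employees rows whose dept_id matches an id in departments. Walk through each employee:
  - employee 1 (Leo): dept_id=NULL, no match -> dropped
  - employee 2 (Yara): dept_id=2 -> matches Support
  - employee 3 (Eve): dept_id=NULL, no match -> dropped
  - employee 4 (Iris): dept_id=3 -> matches Security
  - employee 5 (Pete): dept_id=3 -> matches Security
  - employee 6 (Xander): dept_id=1 -> matches Sales
  - employee 7 (Bob): dept_id=1 -> matches Sales
So 2 of 7 rows are dropped.

SQL:
SELECT a.name, b.name AS department
FROM employees a
INNER JOIN departments b ON a.dept_id = b.id

Result:
name   | department
-------+-----------
Yara   | Support   
Iris   | Security  
Pete   | Security  
Xander | Sales     
Bob    | Sales     


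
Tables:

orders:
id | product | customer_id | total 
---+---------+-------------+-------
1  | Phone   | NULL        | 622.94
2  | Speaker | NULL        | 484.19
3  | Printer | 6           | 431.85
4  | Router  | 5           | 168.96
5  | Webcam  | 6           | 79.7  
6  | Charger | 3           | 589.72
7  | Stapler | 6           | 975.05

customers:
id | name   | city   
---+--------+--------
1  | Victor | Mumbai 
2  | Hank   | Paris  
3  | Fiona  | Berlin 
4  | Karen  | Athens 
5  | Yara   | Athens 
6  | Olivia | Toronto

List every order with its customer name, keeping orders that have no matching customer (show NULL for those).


LEFT JOIN keeps every row from orders (the left table); where customer_id has no match in customers, the customer columns become NULL. Walk through each order:
  - order 1 (Phone): customer_id=NULL, no match -> kept with NULL
  - order 2 (Speaker): customer_id=NULL, no match -> kept with NULL
  - order 3 (Printer): customer_id=6 -> matches Olivia
  - order 4 (Router): customer_id=5 -> matches Yara
  - order 5 (Webcam): customer_id=6 -> matches Olivia
  - order 6 (Charger): customer_id=3 -> matches Fiona
  - order 7 (Stapler): customer_id=6 -> matches Olivia
All 7 rows appear; 2 have NULL customer.

SQL:
SELECT a.product, b.name AS customer
FROM orders a
LEFT JOIN customers b ON a.customer_id = b.id

Result:
product | customer
--------+---------
Phone   | NULL    
Speaker | NULL    
Printer | Olivia  
Router  | Yara    
Webcam  | Olivia  
Charger | Fiona   
Stapler | Olivia  


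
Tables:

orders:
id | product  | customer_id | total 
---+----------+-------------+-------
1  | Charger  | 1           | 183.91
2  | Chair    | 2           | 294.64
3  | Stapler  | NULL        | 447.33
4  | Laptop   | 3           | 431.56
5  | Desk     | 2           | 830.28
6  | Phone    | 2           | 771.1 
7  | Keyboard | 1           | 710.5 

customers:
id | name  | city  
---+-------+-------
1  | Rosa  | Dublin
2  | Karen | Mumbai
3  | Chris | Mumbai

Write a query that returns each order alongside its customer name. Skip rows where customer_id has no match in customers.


INNER JOIN keeps only orders rows whose customer_id matches an id in customers. Walk through each order:
  - order 1 (Charger): customer_id=1 -> matches Rosa
  - order 2 (Chair): customer_id=2 -> matches Karen
  - order 3 (Stapler): customer_id=NULL, no match -> dropped
  - order 4 (Laptop): customer_id=3 -> matches Chris
  - order 5 (Desk): customer_id=2 -> matches Karen
  - order 6 (Phone): customer_id=2 -> matches Karen
  - order 7 (Keyboard): customer_id=1 -> matches Rosa
So 1 of 7 rows is dropped.

SQL:
SELECT a.product, b.name AS customer
FROM orders a
INNER JOIN customers b ON a.customer_id = b.id

Result:
product  | customer
---------+---------
Charger  | Rosa    
Chair    | Karen   
Laptop   | Chris   
Desk     | Karen   
Phone    | Karen   
Keyboard | Rosa    


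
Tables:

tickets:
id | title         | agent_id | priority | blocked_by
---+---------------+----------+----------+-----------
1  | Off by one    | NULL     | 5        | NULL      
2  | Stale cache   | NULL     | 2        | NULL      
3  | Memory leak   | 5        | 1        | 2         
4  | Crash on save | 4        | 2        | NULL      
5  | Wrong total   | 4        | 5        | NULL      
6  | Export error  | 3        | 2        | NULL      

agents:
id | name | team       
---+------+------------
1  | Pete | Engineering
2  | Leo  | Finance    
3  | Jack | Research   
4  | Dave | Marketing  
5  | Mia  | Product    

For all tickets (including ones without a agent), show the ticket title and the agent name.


LEFT JOIN keeps every row from tickets (the left table); where agent_id has no match in agents, the agent columns become NULL. Walk through each ticket:
  - ticket 1 (Off by one): agent_id=NULL, no match -> kept with NULL
  - ticket 2 (Stale cache): agent_id=NULL, no match -> kept with NULL
  - ticket 3 (Memory leak): agent_id=5 -> matches Mia
  - ticket 4 (Crash on save): agent_id=4 -> matches Dave
  - ticket 5 (Wrong total): agent_id=4 -> matches Dave
  - ticket 6 (Export error): agent_id=3 -> matches Jack
All 6 rows appear; 2 have NULL agent.

SQL:
SELECT a.title, b.name AS agent
FROM tickets a
LEFT JOIN agents b ON a.agent_id = b.id

Result:
title         | agent
--------------+------
Off by one    | NULL 
Stale cache   | NULL 
Memory leak   | Mia  
Crash on save | Dave 
Wrong total   | Dave 
Export error  | Jack 


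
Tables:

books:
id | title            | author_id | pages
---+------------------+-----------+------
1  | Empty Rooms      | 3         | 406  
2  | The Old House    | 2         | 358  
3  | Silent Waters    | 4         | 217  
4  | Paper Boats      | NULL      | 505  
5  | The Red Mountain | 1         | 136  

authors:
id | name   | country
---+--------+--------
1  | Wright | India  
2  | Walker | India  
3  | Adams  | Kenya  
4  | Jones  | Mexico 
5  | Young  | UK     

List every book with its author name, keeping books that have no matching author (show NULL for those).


LEFT JOIN keeps every row from books (the left table); where author_id has no match in authors, the author columns become NULL. Walk through each book:
  - book 1 (Empty Rooms): author_id=3 -> matches Adams
  - book 2 (The Old House): author_id=2 -> matches Walker
  - book 3 (Silent Waters): author_id=4 -> matches Jones
  - book 4 (Paper Boats): author_id=NULL, no match -> kept with NULL
  - book 5 (The Red Mountain): author_id=1 -> matches Wright
All 5 rows appear; 1 has NULL author.

SQL:
SELECT a.title, b.name AS author
FROM books a
LEFT JOIN authors b ON a.author_id = b.id

Result:
title            | author
-----------------+-------
Empty Rooms      | Adams 
The Old House    | Walker
Silent Waters    | Jones 
Paper Boats      | NULL  
The Red Mountain | Wright


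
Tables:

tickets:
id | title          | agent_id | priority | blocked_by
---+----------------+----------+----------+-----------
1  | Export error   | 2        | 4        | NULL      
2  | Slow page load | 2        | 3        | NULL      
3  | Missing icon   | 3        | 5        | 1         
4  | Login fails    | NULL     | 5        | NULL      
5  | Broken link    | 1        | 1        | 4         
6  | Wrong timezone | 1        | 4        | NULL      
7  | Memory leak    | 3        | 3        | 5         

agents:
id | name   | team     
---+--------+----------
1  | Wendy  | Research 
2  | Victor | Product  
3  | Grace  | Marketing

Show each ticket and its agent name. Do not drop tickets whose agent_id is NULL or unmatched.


LEFT JOIN keeps every row from tickets (the left table); where agent_id has no match in agents, the agent columns become NULL. Walk through each ticket:
  - ticket 1 (Export error): agent_id=2 -> matches Victor
  - ticket 2 (Slow page load): agent_id=2 -> matches Victor
  - ticket 3 (Missing icon): agent_id=3 -> matches Grace
  - ticket 4 (Login fails): agent_id=NULL, no match -> kept with NULL
  - ticket 5 (Broken link): agent_id=1 -> matches Wendy
  - ticket 6 (Wrong timezone): agent_id=1 -> matches Wendy
  - ticket 7 (Memory leak): agent_id=3 -> matches Grace
All 7 rows appear; 1 has NULL agent.

SQL:
SELECT a.title, b.name AS agent
FROM tickets a
LEFT JOIN agents b ON a.agent_id = b.id

Result:
title          | agent 
---------------+-------
Export error   | Victor
Slow page load | Victor
Missing icon   | Grace 
Login fails    | NULL  
Broken link    | Wendy 
Wrong timezone | Wendy 
Memory leak    | Grace 


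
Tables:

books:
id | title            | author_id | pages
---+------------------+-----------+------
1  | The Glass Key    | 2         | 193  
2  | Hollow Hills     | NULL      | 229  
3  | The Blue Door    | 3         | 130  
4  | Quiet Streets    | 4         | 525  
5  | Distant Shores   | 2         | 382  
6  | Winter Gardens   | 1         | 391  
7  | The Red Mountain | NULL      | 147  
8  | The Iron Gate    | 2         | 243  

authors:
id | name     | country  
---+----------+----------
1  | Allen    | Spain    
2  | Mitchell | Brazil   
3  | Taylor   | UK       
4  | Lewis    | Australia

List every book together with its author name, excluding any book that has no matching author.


INNER JOIN keeps only books rows whose author_id matches an id in authors. Walk through each book:
  - book 1 (The Glass Key): author_id=2 -> matches Mitchell
  - book 2 (Hollow Hills): author_id=NULL, no match -> dropped
  - book 3 (The Blue Door): author_id=3 -> matches Taylor
  - book 4 (Quiet Streets): author_id=4 -> matches Lewis
  - book 5 (Distant Shores): author_id=2 -> matches Mitchell
  - book 6 (Winter Gardens): author_id=1 -> matches Allen
  - book 7 (The Red Mountain): author_id=NULL, no match -> dropped
  - book 8 (The Iron Gate): author_id=2 -> matches Mitchell
So 2 of 8 rows are dropped.

SQL:
SELECT a.title, b.name AS author
FROM books a
INNER JOIN authors b ON a.author_id = b.id

Result:
title          | author  
---------------+---------
The Glass Key  | Mitchell
The Blue Door  | Taylor  
Quiet Streets  | Lewis   
Distant Shores | Mitchell
Winter Gardens | Allen   
The Iron Gate  | Mitchell


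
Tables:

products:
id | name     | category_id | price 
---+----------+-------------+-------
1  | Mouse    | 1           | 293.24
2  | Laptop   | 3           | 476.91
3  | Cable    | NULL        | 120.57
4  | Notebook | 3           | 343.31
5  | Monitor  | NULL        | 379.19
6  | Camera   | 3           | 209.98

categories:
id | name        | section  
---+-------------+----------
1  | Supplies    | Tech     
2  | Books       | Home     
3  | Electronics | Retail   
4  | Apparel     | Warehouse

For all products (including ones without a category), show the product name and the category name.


LEFT JOIN keeps every row from products (the left table); where category_id has no match in categories, the category columns become NULL. Walk through each product:
  - product 1 (Mouse): category_id=1 -> matches Supplies
  - product 2 (Laptop): category_id=3 -> matches Electronics
  - product 3 (Cable): category_id=NULL, no match -> kept with NULL
  - product 4 (Notebook): category_id=3 -> matches Electronics
  - product 5 (Monitor): category_id=NULL, no match -> kept with NULL
  - product 6 (Camera): category_id=3 -> matches Electronics
All 6 rows appear; 2 have NULL category.

SQL:
SELECT a.name, b.name AS category
FROM products a
LEFT JOIN categories b ON a.category_id = b.id

Result:
name     | category   
---------+------------
Mouse    | Supplies   
Laptop   | Electronics
Cable    | NULL       
Notebook | Electronics
Monitor  | NULL       
Camera   | Electronics


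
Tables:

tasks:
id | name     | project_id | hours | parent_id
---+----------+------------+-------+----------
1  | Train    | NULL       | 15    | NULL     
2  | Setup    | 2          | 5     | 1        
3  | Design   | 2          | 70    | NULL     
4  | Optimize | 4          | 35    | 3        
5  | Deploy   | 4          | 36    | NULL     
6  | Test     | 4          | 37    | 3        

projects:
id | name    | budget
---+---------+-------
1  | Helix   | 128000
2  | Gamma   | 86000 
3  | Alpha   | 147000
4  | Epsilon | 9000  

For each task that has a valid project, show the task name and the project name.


INNER JOIN keeps only tasks rows whose project_id matches an id in projects. Walk through each task:
  - task 1 (Train): project_id=NULL, no match -> dropped
  - task 2 (Setup): project_id=2 -> matches Gamma
  - task 3 (Design): project_id=2 -> matches Gamma
  - task 4 (Optimize): project_id=4 -> matches Epsilon
  - task 5 (Deploy): project_id=4 -> matches Epsilon
  - task 6 (Test): project_id=4 -> matches Epsilon
So 1 of 6 rows is dropped.

SQL:
SELECT a.name, b.name AS project
FROM tasks a
INNER JOIN projects b ON a.project_id = b.id

Result:
name     | project
---------+--------
Setup    | Gamma  
Design   | Gamma  
Optimize | Epsilon
Deploy   | Epsilon
Test     | Epsilon


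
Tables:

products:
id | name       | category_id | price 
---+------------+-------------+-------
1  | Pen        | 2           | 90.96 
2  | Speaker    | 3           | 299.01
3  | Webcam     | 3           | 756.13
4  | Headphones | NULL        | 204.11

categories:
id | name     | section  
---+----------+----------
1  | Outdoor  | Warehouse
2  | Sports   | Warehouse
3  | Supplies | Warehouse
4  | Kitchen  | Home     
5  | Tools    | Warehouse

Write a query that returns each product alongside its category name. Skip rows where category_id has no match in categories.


INNER JOIN keeps only products rows whose category_id matches an id in categories. Walk through each product:
  - product 1 (Pen): category_id=2 -> matches Sports
  - product 2 (Speaker): category_id=3 -> matches Supplies
  - product 3 (Webcam): category_id=3 -> matches Supplies
  - product 4 (Headphones): category_id=NULL, no match -> dropped
So 1 of 4 rows is dropped.

SQL:
SELECT a.name, b.name AS category
FROM products a
INNER JOIN categories b ON a.category_id = b.id

Result:
name    | category
--------+---------
Pen     | Sports  
Speaker | Supplies
Webcam  | Supplies


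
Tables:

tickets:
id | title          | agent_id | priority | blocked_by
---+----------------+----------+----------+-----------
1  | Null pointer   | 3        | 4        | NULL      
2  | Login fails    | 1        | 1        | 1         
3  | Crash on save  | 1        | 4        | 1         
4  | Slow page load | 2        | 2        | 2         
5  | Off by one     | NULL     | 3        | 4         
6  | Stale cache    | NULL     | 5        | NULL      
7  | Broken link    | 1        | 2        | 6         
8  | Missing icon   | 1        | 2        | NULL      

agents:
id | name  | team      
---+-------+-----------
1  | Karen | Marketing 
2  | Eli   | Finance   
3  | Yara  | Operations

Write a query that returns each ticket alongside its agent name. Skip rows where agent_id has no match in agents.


INNER JOIN keeps only tickets rows whose agent_id matches an id in agents. Walk through each ticket:
  - ticket 1 (Null pointer): agent_id=3 -> matches Yara
  - ticket 2 (Login fails): agent_id=1 -> matches Karen
  - ticket 3 (Crash on save): agent_id=1 -> matches Karen
  - ticket 4 (Slow page load): agent_id=2 -> matches Eli
  - ticket 5 (Off by one): agent_id=NULL, no match -> dropped
  - ticket 6 (Stale cache): agent_id=NULL, no match -> dropped
  - ticket 7 (Broken link): agent_id=1 -> matches Karen
  - ticket 8 (Missing icon): agent_id=1 -> matches Karen
So 2 of 8 rows are dropped.

SQL:
SELECT a.title, b.name AS agent
FROM tickets a
INNER JOIN agents b ON a.agent_id = b.id

Result:
title          | agent
---------------+------
Null pointer   | Yara 
Login fails    | Karen
Crash on save  | Karen
Slow page load | Eli  
Broken link    | Karen
Missing icon   | Karen


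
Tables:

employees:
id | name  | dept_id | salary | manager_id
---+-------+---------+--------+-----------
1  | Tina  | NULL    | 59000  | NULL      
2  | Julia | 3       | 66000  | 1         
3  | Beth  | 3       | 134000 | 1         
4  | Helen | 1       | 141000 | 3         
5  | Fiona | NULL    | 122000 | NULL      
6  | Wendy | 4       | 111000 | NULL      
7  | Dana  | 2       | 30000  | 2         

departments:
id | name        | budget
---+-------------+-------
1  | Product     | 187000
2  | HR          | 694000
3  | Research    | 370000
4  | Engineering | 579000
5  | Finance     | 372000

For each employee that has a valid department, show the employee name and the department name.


INNER JOIN keeps only employees rows whose dept_id matches an id in departments. Walk through each employee:
  - employee 1 (Tina): dept_id=NULL, no match -> dropped
  - employee 2 (Julia): dept_id=3 -> matches Research
  - employee 3 (Beth): dept_id=3 -> matches Research
  - employee 4 (Helen): dept_id=1 -> matches Product
  - employee 5 (Fiona): dept_id=NULL, no match -> dropped
  - employee 6 (Wendy): dept_id=4 -> matches Engineering
  - employee 7 (Dana): dept_id=2 -> matches HR
So 2 of 7 rows are dropped.

SQL:
SELECT a.name, b.name AS department
FROM employees a
INNER JOIN departments b ON a.dept_id = b.id

Result:
name  | department 
------+------------
Julia | Research   
Beth  | Research   
Helen | Product    
Wendy | Engineering
Dana  | HR         


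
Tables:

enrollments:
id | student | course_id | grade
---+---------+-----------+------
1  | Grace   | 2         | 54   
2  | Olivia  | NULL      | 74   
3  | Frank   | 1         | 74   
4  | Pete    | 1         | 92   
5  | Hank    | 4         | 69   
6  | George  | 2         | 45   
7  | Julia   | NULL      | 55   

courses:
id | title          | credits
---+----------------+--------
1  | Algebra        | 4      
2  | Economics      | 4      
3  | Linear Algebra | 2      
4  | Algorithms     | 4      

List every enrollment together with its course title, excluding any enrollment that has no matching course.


INNER JOIN keeps only enrollments rows whose course_id matches an id in courses. Walk through each enrollment:
  - enrollment 1 (Grace): course_id=2 -> matches Economics
  - enrollment 2 (Olivia): course_id=NULL, no match -> dropped
  - enrollment 3 (Frank): course_id=1 -> matches Algebra
  - enrollment 4 (Pete): course_id=1 -> matches Algebra
  - enrollment 5 (Hank): course_id=4 -> matches Algorithms
  - enrollment 6 (George): course_id=2 -> matches Economics
  - enrollment 7 (Julia): course_id=NULL, no match -> dropped
So 2 of 7 rows are dropped.

SQL:
SELECT a.student, b.title AS course
FROM enrollments a
INNER JOIN courses b ON a.course_id = b.id

Result:
student | course    
--------+-----------
Grace   | Economics 
Frank   | Algebra   
Pete    | Algebra   
Hank    | Algorithms
George  | Economics 


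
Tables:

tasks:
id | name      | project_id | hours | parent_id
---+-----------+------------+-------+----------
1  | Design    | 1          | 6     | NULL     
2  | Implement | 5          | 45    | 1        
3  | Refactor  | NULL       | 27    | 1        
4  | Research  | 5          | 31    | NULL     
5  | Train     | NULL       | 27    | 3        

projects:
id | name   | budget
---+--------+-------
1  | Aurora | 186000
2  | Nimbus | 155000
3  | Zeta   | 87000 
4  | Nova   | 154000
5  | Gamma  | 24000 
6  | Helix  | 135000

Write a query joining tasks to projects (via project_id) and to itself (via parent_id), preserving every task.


Two LEFT JOINs from the same base table tasks: one to projects via project_id, one to tasks itself via parent_id. Both are LEFT so every task is preserved.
Match against projects:
  - task 1 (Design): project_id=1 -> matches Aurora
  - task 2 (Implement): project_id=5 -> matches Gamma
  - task 3 (Refactor): project_id=NULL, no match -> kept with NULL
  - task 4 (Research): project_id=5 -> matches Gamma
  - task 5 (Train): project_id=NULL, no match -> kept with NULL
Match against tasks (self):
  - task 1 (Design): parent_id=NULL -> NULL
  - task 2 (Implement): parent_id=1 -> Design
  - task 3 (Refactor): parent_id=1 -> Design
  - task 4 (Research): parent_id=NULL -> NULL
  - task 5 (Train): parent_id=3 -> Refactor

SQL:
SELECT a.name, b.name AS project, c.name AS parent
FROM tasks a
LEFT JOIN projects b ON a.project_id = b.id
LEFT JOIN tasks c ON a.parent_id = c.id

Result:
name      | project | parent  
----------+---------+---------
Design    | Aurora  | NULL    
Implement | Gamma   | Design  
Refactor  | NULL    | Design  
Research  | Gamma   | NULL    
Train     | NULL    | Refactor


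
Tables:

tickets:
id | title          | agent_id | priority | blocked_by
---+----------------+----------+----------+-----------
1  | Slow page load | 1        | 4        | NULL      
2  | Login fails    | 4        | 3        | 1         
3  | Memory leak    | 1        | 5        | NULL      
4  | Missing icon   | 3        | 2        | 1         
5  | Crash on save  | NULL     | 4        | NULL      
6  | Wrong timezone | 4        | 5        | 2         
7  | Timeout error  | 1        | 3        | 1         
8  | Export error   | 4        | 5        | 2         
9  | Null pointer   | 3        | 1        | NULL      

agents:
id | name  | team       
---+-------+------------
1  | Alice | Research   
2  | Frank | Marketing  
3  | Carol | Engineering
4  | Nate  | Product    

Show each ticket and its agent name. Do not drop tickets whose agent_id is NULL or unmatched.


LEFT JOIN keeps every row from tickets (the left table); where agent_id has no match in agents, the agent columns become NULL. Walk through each ticket:
  - ticket 1 (Slow page load): agent_id=1 -> matches Alice
  - ticket 2 (Login fails): agent_id=4 -> matches Nate
  - ticket 3 (Memory leak): agent_id=1 -> matches Alice
  - ticket 4 (Missing icon): agent_id=3 -> matches Carol
  - ticket 5 (Crash on save): agent_id=NULL, no match -> kept with NULL
  - ticket 6 (Wrong timezone): agent_id=4 -> matches Nate
  - ticket 7 (Timeout error): agent_id=1 -> matches Alice
  - ticket 8 (Export error): agent_id=4 -> matches Nate
  - ticket 9 (Null pointer): agent_id=3 -> matches Carol
All 9 rows appear; 1 has NULL agent.

SQL:
SELECT a.title, b.name AS agent
FROM tickets a
LEFT JOIN agents b ON a.agent_id = b.id

Result:
title          | agent
---------------+------
Slow page load | Alice
Login fails    | Nate 
Memory leak    | Alice
Missing icon   | Carol
Crash on save  | NULL 
Wrong timezone | Nate 
Timeout error  | Alice
Export error   | Nate 
Null pointer   | Carol


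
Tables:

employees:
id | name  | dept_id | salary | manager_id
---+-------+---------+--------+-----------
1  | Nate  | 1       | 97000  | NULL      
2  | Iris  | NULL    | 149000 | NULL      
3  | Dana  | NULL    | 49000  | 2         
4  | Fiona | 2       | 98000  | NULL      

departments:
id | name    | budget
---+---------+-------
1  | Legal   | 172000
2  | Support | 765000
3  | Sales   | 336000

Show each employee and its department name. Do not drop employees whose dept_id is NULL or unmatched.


LEFT JOIN keeps every row from employees (the left table); where dept_id has no match in departments, the department columns become NULL. Walk through each employee:
  - employee 1 (Nate): dept_id=1 -> matches Legal
  - employee 2 (Iris): dept_id=NULL, no match -> kept with NULL
  - employee 3 (Dana): dept_id=NULL, no match -> kept with NULL
  - employee 4 (Fiona): dept_id=2 -> matches Support
All 4 rows appear; 2 have NULL department.

SQL:
SELECT a.name, b.name AS department
FROM employees a
LEFT JOIN departments b ON a.dept_id = b.id

Result:
name  | department
------+-----------
Nate  | Legal     
Iris  | NULL      
Dana  | NULL      
Fiona | Support   


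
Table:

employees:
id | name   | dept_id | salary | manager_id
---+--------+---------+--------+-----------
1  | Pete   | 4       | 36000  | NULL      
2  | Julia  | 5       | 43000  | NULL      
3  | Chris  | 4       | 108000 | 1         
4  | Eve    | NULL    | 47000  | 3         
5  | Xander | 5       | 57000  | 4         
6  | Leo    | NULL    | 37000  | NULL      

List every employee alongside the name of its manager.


This is a self-join: employees is joined to a second copy of itself, matching each row's manager_id to another row's id. Use LEFT JOIN so rows with manager_id=NULL are kept.
  - employee 1 (Pete): manager_id=NULL -> NULL
  - employee 2 (Julia): manager_id=NULL -> NULL
  - employee 3 (Chris): manager_id=1 -> Pete
  - employee 4 (Eve): manager_id=3 -> Chris
  - employee 5 (Xander): manager_id=4 -> Eve
  - employee 6 (Leo): manager_id=NULL -> NULL

SQL:
SELECT a.name AS item, b.name AS manager
FROM employees a
LEFT JOIN employees b ON a.manager_id = b.id

Result:
item   | manager
-------+--------
Pete   | NULL   
Julia  | NULL   
Chris  | Pete   
Eve    | Chris  
Xander | Eve    
Leo    | NULL   


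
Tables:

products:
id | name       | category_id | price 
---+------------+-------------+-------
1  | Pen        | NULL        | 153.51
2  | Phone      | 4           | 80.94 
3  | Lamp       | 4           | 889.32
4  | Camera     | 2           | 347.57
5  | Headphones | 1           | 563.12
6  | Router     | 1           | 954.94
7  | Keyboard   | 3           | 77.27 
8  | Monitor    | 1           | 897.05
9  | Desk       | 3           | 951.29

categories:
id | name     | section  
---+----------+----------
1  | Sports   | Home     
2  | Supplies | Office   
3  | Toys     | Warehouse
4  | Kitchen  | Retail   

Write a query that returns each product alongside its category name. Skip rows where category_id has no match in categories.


INNER JOIN keeps only products rows whose category_id matches an id in categories. Walk through each product:
  - product 1 (Pen): category_id=NULL, no match -> dropped
  - product 2 (Phone): category_id=4 -> matches Kitchen
  - product 3 (Lamp): category_id=4 -> matches Kitchen
  - product 4 (Camera): category_id=2 -> matches Supplies
  - product 5 (Headphones): category_id=1 -> matches Sports
  - product 6 (Router): category_id=1 -> matches Sports
  - product 7 (Keyboard): category_id=3 -> matches Toys
  - product 8 (Monitor): category_id=1 -> matches Sports
  - product 9 (Desk): category_id=3 -> matches Toys
So 1 of 9 rows is dropped.

SQL:
SELECT a.name, b.name AS category
FROM products a
INNER JOIN categories b ON a.category_id = b.id

Result:
name       | category
-----------+---------
Phone      | Kitchen 
Lamp       | Kitchen 
Camera     | Supplies
Headphones | Sports  
Router     | Sports  
Keyboard   | Toys    
Monitor    | Sports  
Desk       | Toys    


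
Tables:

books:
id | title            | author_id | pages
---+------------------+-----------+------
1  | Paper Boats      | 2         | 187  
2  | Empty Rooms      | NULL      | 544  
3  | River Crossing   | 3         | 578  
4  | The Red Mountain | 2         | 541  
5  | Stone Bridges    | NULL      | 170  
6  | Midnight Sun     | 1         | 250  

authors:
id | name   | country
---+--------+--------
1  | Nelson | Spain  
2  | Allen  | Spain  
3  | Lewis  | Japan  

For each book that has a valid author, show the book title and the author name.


INNER JOIN keeps only books rows whose author_id matches an id in authors. Walk through each book:
  - book 1 (Paper Boats): author_id=2 -> matches Allen
  - book 2 (Empty Rooms): author_id=NULL, no match -> dropped
  - book 3 (River Crossing): author_id=3 -> matches Lewis
  - book 4 (The Red Mountain): author_id=2 -> matches Allen
  - book 5 (Stone Bridges): author_id=NULL, no match -> dropped
  - book 6 (Midnight Sun): author_id=1 -> matches Nelson
So 2 of 6 rows are dropped.

SQL:
SELECT a.title, b.name AS author
FROM books a
INNER JOIN authors b ON a.author_id = b.id

Result:
title            | author
-----------------+-------
Paper Boats      | Allen 
River Crossing   | Lewis 
The Red Mountain | Allen 
Midnight Sun     | Nelson
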